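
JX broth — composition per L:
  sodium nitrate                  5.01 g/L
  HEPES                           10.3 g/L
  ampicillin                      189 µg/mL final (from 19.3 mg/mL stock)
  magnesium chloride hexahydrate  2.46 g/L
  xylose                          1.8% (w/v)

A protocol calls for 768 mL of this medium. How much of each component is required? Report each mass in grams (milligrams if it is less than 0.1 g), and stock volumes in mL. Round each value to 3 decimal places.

Working volume: 768 mL = 0.768 L.
sodium nitrate: 5.01 g/L × 0.768 L = 3.848 g
HEPES: 10.3 g/L × 0.768 L = 7.910 g
ampicillin: dilute stock: 189 µg/mL × 768 mL ÷ 19300 µg/mL = 7.521 mL
magnesium chloride hexahydrate: 2.46 g/L × 0.768 L = 1.889 g
xylose: 1.8 g per 100 mL × 768 mL ÷ 100 = 13.824 g

sodium nitrate 3.848 g; HEPES 7.910 g; ampicillin 7.521 mL; magnesium chloride hexahydrate 1.889 g; xylose 13.824 g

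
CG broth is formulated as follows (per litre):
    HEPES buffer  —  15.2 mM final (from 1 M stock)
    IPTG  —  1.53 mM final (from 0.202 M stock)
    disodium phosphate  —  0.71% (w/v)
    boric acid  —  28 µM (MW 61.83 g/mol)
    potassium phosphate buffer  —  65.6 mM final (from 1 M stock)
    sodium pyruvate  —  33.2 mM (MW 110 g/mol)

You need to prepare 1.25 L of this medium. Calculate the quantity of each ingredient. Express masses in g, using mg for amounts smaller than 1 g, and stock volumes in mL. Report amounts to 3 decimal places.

HEPES buffer 19.000 mL; IPTG 9.468 mL; disodium phosphate 8.875 g; boric acid 2.164 mg; potassium phosphate buffer 82.000 mL; sodium pyruvate 4.565 g

Working volume: 1.25 L.
HEPES buffer: C1V1 = C2V2 → 15.2 mM × 1250 mL ÷ 1000 mM = 19.000 mL
IPTG: dilute stock: 1.53 mM × 1250 mL ÷ 202 mM = 9.468 mL
disodium phosphate: 0.71% w/v = 7.1 g/L → 7.1 × 1.25 L = 8.875 g
boric acid: 28 µmol/L × 61.83 g/mol × 1.25 L ÷ 1000 = 2.164 mg
potassium phosphate buffer: C1V1 = C2V2 → 65.6 mM × 1250 mL ÷ 1000 mM = 82.000 mL
sodium pyruvate: 33.2 mmol/L × 110 g/mol × 1.25 L ÷ 1000 = 4.565 g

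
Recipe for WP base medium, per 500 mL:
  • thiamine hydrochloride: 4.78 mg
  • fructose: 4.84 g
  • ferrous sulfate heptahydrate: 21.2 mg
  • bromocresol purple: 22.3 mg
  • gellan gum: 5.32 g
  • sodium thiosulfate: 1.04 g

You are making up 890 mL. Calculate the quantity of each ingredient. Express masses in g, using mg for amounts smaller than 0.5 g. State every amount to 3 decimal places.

Ratio of target to recipe volume: 890 / 500 = 1.78.
thiamine hydrochloride: 4.78 mg × (890 mL / 500 mL) = 8.508 mg
fructose: 4.84 g × (890 mL / 500 mL) = 8.615 g
ferrous sulfate heptahydrate: 21.2 mg × (890 mL / 500 mL) = 37.736 mg
bromocresol purple: 22.3 mg × (890 mL / 500 mL) = 39.694 mg
gellan gum: 5.32 g × (890 mL / 500 mL) = 9.470 g
sodium thiosulfate: 1.04 g × (890 mL / 500 mL) = 1.851 g

thiamine hydrochloride 8.508 mg; fructose 8.615 g; ferrous sulfate heptahydrate 37.736 mg; bromocresol purple 39.694 mg; gellan gum 9.470 g; sodium thiosulfate 1.851 g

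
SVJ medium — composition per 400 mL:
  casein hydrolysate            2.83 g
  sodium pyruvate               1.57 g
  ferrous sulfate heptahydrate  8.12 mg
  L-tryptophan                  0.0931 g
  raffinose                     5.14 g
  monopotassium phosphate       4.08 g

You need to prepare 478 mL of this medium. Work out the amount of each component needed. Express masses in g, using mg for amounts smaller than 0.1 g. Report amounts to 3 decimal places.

casein hydrolysate 3.382 g; sodium pyruvate 1.876 g; ferrous sulfate heptahydrate 9.703 mg; L-tryptophan 0.111 g; raffinose 6.142 g; monopotassium phosphate 4.876 g

Scale factor = 478 mL / 400 mL = 1.195.
casein hydrolysate: 2.83 g × (478 mL / 400 mL) = 3.382 g
sodium pyruvate: 1.57 g × (478 mL / 400 mL) = 1.876 g
ferrous sulfate heptahydrate: 8.12 mg × (478 mL / 400 mL) = 9.703 mg
L-tryptophan: 0.0931 g × (478 mL / 400 mL) = 0.111 g
raffinose: 5.14 g × (478 mL / 400 mL) = 6.142 g
monopotassium phosphate: 4.08 g × (478 mL / 400 mL) = 4.876 g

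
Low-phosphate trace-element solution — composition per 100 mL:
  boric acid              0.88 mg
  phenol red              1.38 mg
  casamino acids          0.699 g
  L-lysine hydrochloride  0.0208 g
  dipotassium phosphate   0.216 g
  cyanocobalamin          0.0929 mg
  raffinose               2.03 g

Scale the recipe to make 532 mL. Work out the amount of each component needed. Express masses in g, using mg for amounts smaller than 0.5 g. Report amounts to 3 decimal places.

boric acid 4.682 mg; phenol red 7.342 mg; casamino acids 3.719 g; L-lysine hydrochloride 110.656 mg; dipotassium phosphate 1.149 g; cyanocobalamin 0.494 mg; raffinose 10.800 g

Scale factor = 532 mL / 100 mL = 5.32.
boric acid: 0.88 mg × (532 mL / 100 mL) = 4.682 mg
phenol red: 1.38 mg × (532 mL / 100 mL) = 7.342 mg
casamino acids: 0.699 g × (532 mL / 100 mL) = 3.719 g
L-lysine hydrochloride: 0.0208 g × (532 mL / 100 mL) = 0.110656 g = 110.656 mg
dipotassium phosphate: 0.216 g × (532 mL / 100 mL) = 1.149 g
cyanocobalamin: 0.0929 mg × (532 mL / 100 mL) = 0.494 mg
raffinose: 2.03 g × (532 mL / 100 mL) = 10.800 g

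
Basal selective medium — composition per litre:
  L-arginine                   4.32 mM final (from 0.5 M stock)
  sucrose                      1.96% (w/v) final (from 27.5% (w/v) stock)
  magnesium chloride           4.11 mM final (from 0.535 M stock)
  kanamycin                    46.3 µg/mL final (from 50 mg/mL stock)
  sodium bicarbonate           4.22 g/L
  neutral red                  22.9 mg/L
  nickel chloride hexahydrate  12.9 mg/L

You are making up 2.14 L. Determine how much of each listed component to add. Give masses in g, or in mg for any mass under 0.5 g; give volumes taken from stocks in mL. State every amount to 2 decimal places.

Scale factor relative to 1 L: 2.14.
L-arginine: dilute stock: 4.32 mM × 2140 mL ÷ 500 mM = 18.49 mL
sucrose: V = C2·V2/C1 = 1.96% ÷ 27.5% × 2140 mL = 152.52 mL
magnesium chloride: dilute stock: 4.11 mM × 2140 mL ÷ 535 mM = 16.44 mL
kanamycin: C1V1 = C2V2 → 46.3 µg/mL × 2140 mL ÷ 50000 µg/mL = 1.98 mL
sodium bicarbonate: 4.22 g/L × 2.14 L = 9.03 g
neutral red: 22.9 mg/L × 2.14 L = 49.01 mg
nickel chloride hexahydrate: 12.9 mg/L × 2.14 L = 27.61 mg

L-arginine 18.49 mL; sucrose 152.52 mL; magnesium chloride 16.44 mL; kanamycin 1.98 mL; sodium bicarbonate 9.03 g; neutral red 49.01 mg; nickel chloride hexahydrate 27.61 mg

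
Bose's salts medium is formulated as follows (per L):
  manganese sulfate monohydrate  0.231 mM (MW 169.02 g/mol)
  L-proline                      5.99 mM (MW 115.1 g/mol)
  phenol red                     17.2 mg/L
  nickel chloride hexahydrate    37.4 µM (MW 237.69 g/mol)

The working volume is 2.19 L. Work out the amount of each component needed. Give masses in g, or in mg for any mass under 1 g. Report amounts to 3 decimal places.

manganese sulfate monohydrate 85.506 mg; L-proline 1.510 g; phenol red 37.668 mg; nickel chloride hexahydrate 19.468 mg

Scale factor relative to 1 L: 2.19.
manganese sulfate monohydrate: 0.231 mmol/L × 169.02 mg/mmol × 2.19 L = 85.506 mg
L-proline: 5.99 mmol/L × 115.1 g/mol × 2.19 L ÷ 1000 = 1.510 g
phenol red: 17.2 mg/L × 2.19 L = 37.668 mg
nickel chloride hexahydrate: 37.4 µmol/L × 237.69 g/mol × 2.19 L ÷ 1000 = 19.468 mg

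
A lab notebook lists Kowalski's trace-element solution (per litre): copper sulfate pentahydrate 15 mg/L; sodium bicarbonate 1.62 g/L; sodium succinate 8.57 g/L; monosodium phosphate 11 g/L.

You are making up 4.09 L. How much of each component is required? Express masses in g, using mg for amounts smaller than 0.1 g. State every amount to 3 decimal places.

copper sulfate pentahydrate 61.350 mg; sodium bicarbonate 6.626 g; sodium succinate 35.051 g; monosodium phosphate 44.990 g

Working volume: 4.09 L.
copper sulfate pentahydrate: 15 mg/L × 4.09 L = 61.350 mg
sodium bicarbonate: 1.62 g/L × 4.09 L = 6.626 g
sodium succinate: 8.57 g/L × 4.09 L = 35.051 g
monosodium phosphate: 11 g/L × 4.09 L = 44.990 g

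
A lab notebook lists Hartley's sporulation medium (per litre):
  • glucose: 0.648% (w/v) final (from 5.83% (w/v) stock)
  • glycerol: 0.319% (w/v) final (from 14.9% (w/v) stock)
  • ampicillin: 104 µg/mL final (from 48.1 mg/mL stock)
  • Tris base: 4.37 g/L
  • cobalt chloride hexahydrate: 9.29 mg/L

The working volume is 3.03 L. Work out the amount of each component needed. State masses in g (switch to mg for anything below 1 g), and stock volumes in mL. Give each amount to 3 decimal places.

glucose 336.782 mL; glycerol 64.870 mL; ampicillin 6.551 mL; Tris base 13.241 g; cobalt chloride hexahydrate 28.149 mg

Scale factor relative to 1 L: 3.03.
glucose: V = C2·V2/C1 = 0.648% ÷ 5.83% × 3030 mL = 336.782 mL
glycerol: V = C2·V2/C1 = 0.319% ÷ 14.9% × 3030 mL = 64.870 mL
ampicillin: V = C2·V2/C1 = 104 µg/mL × 3030 mL ÷ 48100 µg/mL = 6.551 mL
Tris base: 4.37 g/L × 3.03 L = 13.241 g
cobalt chloride hexahydrate: 9.29 mg/L × 3.03 L = 28.149 mg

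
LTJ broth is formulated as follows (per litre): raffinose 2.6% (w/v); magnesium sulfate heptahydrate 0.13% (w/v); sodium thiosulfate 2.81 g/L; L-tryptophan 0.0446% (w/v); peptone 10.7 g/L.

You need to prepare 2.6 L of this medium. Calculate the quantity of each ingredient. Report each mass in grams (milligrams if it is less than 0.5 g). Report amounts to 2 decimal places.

Working volume: 2.6 L.
raffinose: 2.6 g per 100 mL × 2600 mL ÷ 100 = 67.60 g
magnesium sulfate heptahydrate: 0.13 g per 100 mL × 2600 mL ÷ 100 = 3.38 g
sodium thiosulfate: 2.81 g/L × 2.6 L = 7.31 g
L-tryptophan: 0.0446 g per 100 mL × 2600 mL ÷ 100 = 1.16 g
peptone: 10.7 g/L × 2.6 L = 27.82 g

raffinose 67.60 g; magnesium sulfate heptahydrate 3.38 g; sodium thiosulfate 7.31 g; L-tryptophan 1.16 g; peptone 27.82 g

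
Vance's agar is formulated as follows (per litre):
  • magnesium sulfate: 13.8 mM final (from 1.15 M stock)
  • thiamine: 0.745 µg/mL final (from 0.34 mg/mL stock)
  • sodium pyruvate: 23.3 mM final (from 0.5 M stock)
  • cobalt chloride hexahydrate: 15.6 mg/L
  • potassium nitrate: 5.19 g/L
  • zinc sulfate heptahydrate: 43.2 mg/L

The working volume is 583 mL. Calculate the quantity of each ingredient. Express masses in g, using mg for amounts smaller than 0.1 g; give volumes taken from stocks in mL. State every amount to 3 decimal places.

magnesium sulfate 6.996 mL; thiamine 1.277 mL; sodium pyruvate 27.168 mL; cobalt chloride hexahydrate 9.095 mg; potassium nitrate 3.026 g; zinc sulfate heptahydrate 25.186 mg

Scale factor relative to 1 L: 0.583.
magnesium sulfate: V = C2·V2/C1 = 13.8 mM × 583 mL ÷ 1150 mM = 6.996 mL
thiamine: C1V1 = C2V2 → 0.745 µg/mL × 583 mL ÷ 340 µg/mL = 1.277 mL
sodium pyruvate: V = C2·V2/C1 = 23.3 mM × 583 mL ÷ 500 mM = 27.168 mL
cobalt chloride hexahydrate: 15.6 mg/L × 0.583 L = 9.095 mg
potassium nitrate: 5.19 g/L × 0.583 L = 3.026 g
zinc sulfate heptahydrate: 43.2 mg/L × 0.583 L = 25.186 mg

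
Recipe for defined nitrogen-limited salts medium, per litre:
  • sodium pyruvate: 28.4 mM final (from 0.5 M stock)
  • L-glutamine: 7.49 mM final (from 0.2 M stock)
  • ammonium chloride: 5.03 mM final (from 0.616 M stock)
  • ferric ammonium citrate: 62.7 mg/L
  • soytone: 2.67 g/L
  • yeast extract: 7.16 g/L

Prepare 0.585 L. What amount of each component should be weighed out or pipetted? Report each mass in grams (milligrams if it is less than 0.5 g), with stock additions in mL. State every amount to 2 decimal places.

sodium pyruvate 33.23 mL; L-glutamine 21.91 mL; ammonium chloride 4.78 mL; ferric ammonium citrate 36.68 mg; soytone 1.56 g; yeast extract 4.19 g

Working volume: 0.585 L.
sodium pyruvate: dilute stock: 28.4 mM × 585 mL ÷ 500 mM = 33.23 mL
L-glutamine: C1V1 = C2V2 → 7.49 mM × 585 mL ÷ 200 mM = 21.91 mL
ammonium chloride: C1V1 = C2V2 → 5.03 mM × 585 mL ÷ 616 mM = 4.78 mL
ferric ammonium citrate: 62.7 mg/L × 0.585 L = 36.68 mg
soytone: 2.67 g/L × 0.585 L = 1.56 g
yeast extract: 7.16 g/L × 0.585 L = 4.19 g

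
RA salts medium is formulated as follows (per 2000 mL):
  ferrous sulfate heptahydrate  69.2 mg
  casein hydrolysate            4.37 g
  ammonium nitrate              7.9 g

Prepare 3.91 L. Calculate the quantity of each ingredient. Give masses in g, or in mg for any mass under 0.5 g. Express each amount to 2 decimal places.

Ratio of target to recipe volume: 3910 / 2000 = 1.955.
ferrous sulfate heptahydrate: 69.2 mg × (3910 mL / 2000 mL) = 135.29 mg
casein hydrolysate: 4.37 g × (3910 mL / 2000 mL) = 8.54 g
ammonium nitrate: 7.9 g × (3910 mL / 2000 mL) = 15.44 g

ferrous sulfate heptahydrate 135.29 mg; casein hydrolysate 8.54 g; ammonium nitrate 15.44 g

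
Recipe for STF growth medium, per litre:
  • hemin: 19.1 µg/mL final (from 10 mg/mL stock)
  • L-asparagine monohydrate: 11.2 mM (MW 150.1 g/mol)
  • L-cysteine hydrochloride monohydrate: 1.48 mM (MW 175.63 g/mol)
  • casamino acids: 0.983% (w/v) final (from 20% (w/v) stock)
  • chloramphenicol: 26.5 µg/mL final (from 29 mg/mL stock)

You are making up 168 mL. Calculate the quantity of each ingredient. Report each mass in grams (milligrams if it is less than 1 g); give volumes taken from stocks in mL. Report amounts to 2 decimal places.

hemin 0.32 mL; L-asparagine monohydrate 282.43 mg; L-cysteine hydrochloride monohydrate 43.67 mg; casamino acids 8.26 mL; chloramphenicol 0.15 mL

Target volume = 168 mL = 0.168 L.
hemin: C1V1 = C2V2 → 19.1 µg/mL × 168 mL ÷ 10000 µg/mL = 0.32 mL
L-asparagine monohydrate: 11.2 mmol/L × 150.1 mg/mmol × 0.168 L = 282.43 mg
L-cysteine hydrochloride monohydrate: 1.48 mmol/L × 175.63 mg/mmol × 0.168 L = 43.67 mg
casamino acids: V = C2·V2/C1 = 0.983% ÷ 20% × 168 mL = 8.26 mL
chloramphenicol: C1V1 = C2V2 → 26.5 µg/mL × 168 mL ÷ 29000 µg/mL = 0.15 mL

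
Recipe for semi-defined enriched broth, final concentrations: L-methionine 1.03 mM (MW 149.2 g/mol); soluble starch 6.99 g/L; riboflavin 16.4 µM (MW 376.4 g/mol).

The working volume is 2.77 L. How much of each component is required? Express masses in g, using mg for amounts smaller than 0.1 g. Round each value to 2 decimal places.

Working volume: 2.77 L.
L-methionine: 1.03 mmol/L × 149.2 g/mol × 2.77 L ÷ 1000 = 0.43 g
soluble starch: 6.99 g/L × 2.77 L = 19.36 g
riboflavin: 16.4 µmol/L × 376.4 g/mol × 2.77 L ÷ 1000 = 17.10 mg

L-methionine 0.43 g; soluble starch 19.36 g; riboflavin 17.10 mg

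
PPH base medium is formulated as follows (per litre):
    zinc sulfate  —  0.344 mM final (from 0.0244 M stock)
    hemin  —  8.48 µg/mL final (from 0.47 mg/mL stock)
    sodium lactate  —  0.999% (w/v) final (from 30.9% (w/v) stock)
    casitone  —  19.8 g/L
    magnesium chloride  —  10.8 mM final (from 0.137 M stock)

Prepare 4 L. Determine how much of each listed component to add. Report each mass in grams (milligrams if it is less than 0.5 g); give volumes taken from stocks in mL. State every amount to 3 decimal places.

zinc sulfate 56.393 mL; hemin 72.170 mL; sodium lactate 129.320 mL; casitone 79.200 g; magnesium chloride 315.328 mL

Scale factor relative to 1 L: 4.
zinc sulfate: V = C2·V2/C1 = 0.344 mM × 4000 mL ÷ 24.4 mM = 56.393 mL
hemin: C1V1 = C2V2 → 8.48 µg/mL × 4000 mL ÷ 470 µg/mL = 72.170 mL
sodium lactate: V = C2·V2/C1 = 0.999% ÷ 30.9% × 4000 mL = 129.320 mL
casitone: 19.8 g/L × 4 L = 79.200 g
magnesium chloride: C1V1 = C2V2 → 10.8 mM × 4000 mL ÷ 137 mM = 315.328 mL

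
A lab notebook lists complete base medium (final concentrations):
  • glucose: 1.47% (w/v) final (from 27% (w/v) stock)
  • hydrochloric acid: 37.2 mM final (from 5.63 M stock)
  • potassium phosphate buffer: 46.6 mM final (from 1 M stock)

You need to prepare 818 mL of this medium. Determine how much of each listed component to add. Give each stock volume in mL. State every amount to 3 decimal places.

Target volume = 818 mL = 0.818 L.
glucose: V = C2·V2/C1 = 1.47% ÷ 27% × 818 mL = 44.536 mL
hydrochloric acid: dilute stock: 37.2 mM × 818 mL ÷ 5630 mM = 5.405 mL
potassium phosphate buffer: dilute stock: 46.6 mM × 818 mL ÷ 1000 mM = 38.119 mL

glucose 44.536 mL; hydrochloric acid 5.405 mL; potassium phosphate buffer 38.119 mL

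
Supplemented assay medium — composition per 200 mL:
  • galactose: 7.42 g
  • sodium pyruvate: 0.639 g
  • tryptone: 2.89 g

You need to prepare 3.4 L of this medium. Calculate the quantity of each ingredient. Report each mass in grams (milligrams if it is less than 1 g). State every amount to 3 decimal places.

Ratio of target to recipe volume: 3400 / 200 = 17.
galactose: 7.42 g × (3400 mL / 200 mL) = 126.140 g
sodium pyruvate: 0.639 g × (3400 mL / 200 mL) = 10.863 g
tryptone: 2.89 g × (3400 mL / 200 mL) = 49.130 g

galactose 126.140 g; sodium pyruvate 10.863 g; tryptone 49.130 g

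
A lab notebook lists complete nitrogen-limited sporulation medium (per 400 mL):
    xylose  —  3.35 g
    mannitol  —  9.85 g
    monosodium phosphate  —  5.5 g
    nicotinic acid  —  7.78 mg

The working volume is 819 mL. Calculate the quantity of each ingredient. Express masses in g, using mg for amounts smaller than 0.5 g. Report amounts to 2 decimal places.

Ratio of target to recipe volume: 819 / 400 = 2.0475.
xylose: 3.35 g × (819 mL / 400 mL) = 6.86 g
mannitol: 9.85 g × (819 mL / 400 mL) = 20.17 g
monosodium phosphate: 5.5 g × (819 mL / 400 mL) = 11.26 g
nicotinic acid: 7.78 mg × (819 mL / 400 mL) = 15.93 mg

xylose 6.86 g; mannitol 20.17 g; monosodium phosphate 11.26 g; nicotinic acid 15.93 mg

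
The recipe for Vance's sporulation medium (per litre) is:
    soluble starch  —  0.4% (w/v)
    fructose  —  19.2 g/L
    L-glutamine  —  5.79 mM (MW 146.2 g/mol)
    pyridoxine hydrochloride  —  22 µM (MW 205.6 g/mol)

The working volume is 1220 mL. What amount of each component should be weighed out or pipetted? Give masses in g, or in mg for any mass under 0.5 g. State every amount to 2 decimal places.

Target volume = 1220 mL = 1.22 L.
soluble starch: 0.4 g per 100 mL × 1220 mL ÷ 100 = 4.88 g
fructose: 19.2 g/L × 1.22 L = 23.42 g
L-glutamine: 5.79 mmol/L × 146.2 g/mol × 1.22 L ÷ 1000 = 1.03 g
pyridoxine hydrochloride: 22 µmol/L × 205.6 g/mol × 1.22 L ÷ 1000 = 5.52 mg

soluble starch 4.88 g; fructose 23.42 g; L-glutamine 1.03 g; pyridoxine hydrochloride 5.52 mg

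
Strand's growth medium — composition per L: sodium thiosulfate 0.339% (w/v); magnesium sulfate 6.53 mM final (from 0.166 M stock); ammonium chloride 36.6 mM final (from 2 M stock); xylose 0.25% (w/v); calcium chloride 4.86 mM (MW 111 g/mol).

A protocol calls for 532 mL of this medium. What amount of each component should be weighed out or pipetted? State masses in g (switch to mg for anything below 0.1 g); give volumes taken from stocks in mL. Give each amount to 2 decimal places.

sodium thiosulfate 1.80 g; magnesium sulfate 20.93 mL; ammonium chloride 9.74 mL; xylose 1.33 g; calcium chloride 0.29 g

Target volume = 532 mL = 0.532 L.
sodium thiosulfate: 0.339 g per 100 mL × 532 mL ÷ 100 = 1.80 g
magnesium sulfate: dilute stock: 6.53 mM × 532 mL ÷ 166 mM = 20.93 mL
ammonium chloride: C1V1 = C2V2 → 36.6 mM × 532 mL ÷ 2000 mM = 9.74 mL
xylose: 0.25 g per 100 mL × 532 mL ÷ 100 = 1.33 g
calcium chloride: 4.86 mmol/L × 111 g/mol × 0.532 L ÷ 1000 = 0.29 g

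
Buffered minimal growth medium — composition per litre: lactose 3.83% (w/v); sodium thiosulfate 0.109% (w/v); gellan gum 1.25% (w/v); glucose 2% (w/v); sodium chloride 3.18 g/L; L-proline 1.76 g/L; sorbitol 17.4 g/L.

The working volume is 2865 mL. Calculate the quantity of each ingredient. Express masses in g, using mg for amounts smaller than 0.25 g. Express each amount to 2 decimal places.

lactose 109.73 g; sodium thiosulfate 3.12 g; gellan gum 35.81 g; glucose 57.30 g; sodium chloride 9.11 g; L-proline 5.04 g; sorbitol 49.85 g

Target volume = 2865 mL = 2.865 L.
lactose: 3.83% w/v = 38.3 g/L → 38.3 × 2.865 L = 109.73 g
sodium thiosulfate: 0.109% w/v = 1.09 g/L → 1.09 × 2.865 L = 3.12 g
gellan gum: 1.25% w/v = 12.5 g/L → 12.5 × 2.865 L = 35.81 g
glucose: 2% w/v = 20 g/L → 20 × 2.865 L = 57.30 g
sodium chloride: 3.18 g/L × 2.865 L = 9.11 g
L-proline: 1.76 g/L × 2.865 L = 5.04 g
sorbitol: 17.4 g/L × 2.865 L = 49.85 g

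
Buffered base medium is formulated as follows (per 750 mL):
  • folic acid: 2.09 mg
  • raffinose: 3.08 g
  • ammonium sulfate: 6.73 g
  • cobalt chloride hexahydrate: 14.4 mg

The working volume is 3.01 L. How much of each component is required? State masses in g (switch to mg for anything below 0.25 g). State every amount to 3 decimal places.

Ratio of target to recipe volume: 3010 / 750 = 4.01333.
folic acid: 2.09 mg × (3010 mL / 750 mL) = 8.388 mg
raffinose: 3.08 g × (3010 mL / 750 mL) = 12.361 g
ammonium sulfate: 6.73 g × (3010 mL / 750 mL) = 27.010 g
cobalt chloride hexahydrate: 14.4 mg × (3010 mL / 750 mL) = 57.792 mg

folic acid 8.388 mg; raffinose 12.361 g; ammonium sulfate 27.010 g; cobalt chloride hexahydrate 57.792 mg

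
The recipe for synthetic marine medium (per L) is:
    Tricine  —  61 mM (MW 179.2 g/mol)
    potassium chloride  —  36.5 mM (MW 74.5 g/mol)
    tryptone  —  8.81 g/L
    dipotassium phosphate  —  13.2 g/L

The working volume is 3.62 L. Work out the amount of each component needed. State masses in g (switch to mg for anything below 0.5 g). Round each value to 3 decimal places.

Tricine 39.571 g; potassium chloride 9.844 g; tryptone 31.892 g; dipotassium phosphate 47.784 g

Scale factor relative to 1 L: 3.62.
Tricine: 61 mmol/L × 179.2 g/mol × 3.62 L ÷ 1000 = 39.571 g
potassium chloride: 36.5 mmol/L × 74.5 g/mol × 3.62 L ÷ 1000 = 9.844 g
tryptone: 8.81 g/L × 3.62 L = 31.892 g
dipotassium phosphate: 13.2 g/L × 3.62 L = 47.784 g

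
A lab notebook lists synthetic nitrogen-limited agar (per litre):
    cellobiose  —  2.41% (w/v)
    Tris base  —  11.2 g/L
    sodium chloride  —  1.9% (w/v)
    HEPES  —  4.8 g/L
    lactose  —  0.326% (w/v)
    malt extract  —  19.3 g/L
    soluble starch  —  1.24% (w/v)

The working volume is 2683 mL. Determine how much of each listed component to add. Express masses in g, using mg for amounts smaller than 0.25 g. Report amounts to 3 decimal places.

cellobiose 64.660 g; Tris base 30.050 g; sodium chloride 50.977 g; HEPES 12.878 g; lactose 8.747 g; malt extract 51.782 g; soluble starch 33.269 g

Working volume: 2683 mL = 2.683 L.
cellobiose: 2.41 g per 100 mL × 2683 mL ÷ 100 = 64.660 g
Tris base: 11.2 g/L × 2.683 L = 30.050 g
sodium chloride: 1.9 g per 100 mL × 2683 mL ÷ 100 = 50.977 g
HEPES: 4.8 g/L × 2.683 L = 12.878 g
lactose: 0.326 g per 100 mL × 2683 mL ÷ 100 = 8.747 g
malt extract: 19.3 g/L × 2.683 L = 51.782 g
soluble starch: 1.24 g per 100 mL × 2683 mL ÷ 100 = 33.269 g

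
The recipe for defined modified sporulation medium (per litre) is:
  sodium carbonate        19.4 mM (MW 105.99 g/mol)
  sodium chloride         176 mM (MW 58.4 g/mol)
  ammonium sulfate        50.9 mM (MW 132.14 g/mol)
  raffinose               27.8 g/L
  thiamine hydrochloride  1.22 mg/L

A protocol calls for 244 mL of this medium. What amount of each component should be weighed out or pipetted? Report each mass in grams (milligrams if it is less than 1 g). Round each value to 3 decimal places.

sodium carbonate 501.714 mg; sodium chloride 2.508 g; ammonium sulfate 1.641 g; raffinose 6.783 g; thiamine hydrochloride 0.298 mg

Target volume = 244 mL = 0.244 L.
sodium carbonate: 19.4 mmol/L × 105.99 mg/mmol × 0.244 L = 501.714 mg
sodium chloride: 176 mmol/L × 58.4 g/mol × 0.244 L ÷ 1000 = 2.508 g
ammonium sulfate: 50.9 mmol/L × 132.14 g/mol × 0.244 L ÷ 1000 = 1.641 g
raffinose: 27.8 g/L × 0.244 L = 6.783 g
thiamine hydrochloride: 1.22 mg/L × 0.244 L = 0.298 mg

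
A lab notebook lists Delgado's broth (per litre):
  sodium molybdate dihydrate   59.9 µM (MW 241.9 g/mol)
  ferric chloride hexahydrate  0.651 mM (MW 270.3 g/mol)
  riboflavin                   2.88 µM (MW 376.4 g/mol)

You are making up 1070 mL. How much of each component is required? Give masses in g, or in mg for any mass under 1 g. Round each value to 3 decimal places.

Target volume = 1070 mL = 1.07 L.
sodium molybdate dihydrate: 59.9 µmol/L × 241.9 g/mol × 1.07 L ÷ 1000 = 15.504 mg
ferric chloride hexahydrate: 0.651 mmol/L × 270.3 mg/mmol × 1.07 L = 188.283 mg
riboflavin: 2.88 µmol/L × 376.4 g/mol × 1.07 L ÷ 1000 = 1.160 mg

sodium molybdate dihydrate 15.504 mg; ferric chloride hexahydrate 188.283 mg; riboflavin 1.160 mg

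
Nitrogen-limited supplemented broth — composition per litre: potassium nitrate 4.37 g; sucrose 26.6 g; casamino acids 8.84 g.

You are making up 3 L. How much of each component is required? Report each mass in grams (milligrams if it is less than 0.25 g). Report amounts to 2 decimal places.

Ratio of target to recipe volume: 3000 / 1000 = 3.
potassium nitrate: 4.37 g × (3000 mL / 1000 mL) = 13.11 g
sucrose: 26.6 g × (3000 mL / 1000 mL) = 79.80 g
casamino acids: 8.84 g × (3000 mL / 1000 mL) = 26.52 g

potassium nitrate 13.11 g; sucrose 79.80 g; casamino acids 26.52 g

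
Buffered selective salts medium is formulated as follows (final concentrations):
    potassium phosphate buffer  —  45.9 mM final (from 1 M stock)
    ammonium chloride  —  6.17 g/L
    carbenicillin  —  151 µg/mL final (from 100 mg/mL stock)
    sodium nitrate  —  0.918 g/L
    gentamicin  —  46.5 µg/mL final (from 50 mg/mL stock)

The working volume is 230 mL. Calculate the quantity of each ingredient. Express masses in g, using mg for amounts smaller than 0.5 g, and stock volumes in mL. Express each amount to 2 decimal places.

Working volume: 230 mL = 0.23 L.
potassium phosphate buffer: dilute stock: 45.9 mM × 230 mL ÷ 1000 mM = 10.56 mL
ammonium chloride: 6.17 g/L × 0.23 L = 1.42 g
carbenicillin: dilute stock: 151 µg/mL × 230 mL ÷ 100000 µg/mL = 0.35 mL
sodium nitrate: 0.918 g/L × 0.23 L = 0.21114 g = 211.14 mg
gentamicin: dilute stock: 46.5 µg/mL × 230 mL ÷ 50000 µg/mL = 0.21 mL

potassium phosphate buffer 10.56 mL; ammonium chloride 1.42 g; carbenicillin 0.35 mL; sodium nitrate 211.14 mg; gentamicin 0.21 mL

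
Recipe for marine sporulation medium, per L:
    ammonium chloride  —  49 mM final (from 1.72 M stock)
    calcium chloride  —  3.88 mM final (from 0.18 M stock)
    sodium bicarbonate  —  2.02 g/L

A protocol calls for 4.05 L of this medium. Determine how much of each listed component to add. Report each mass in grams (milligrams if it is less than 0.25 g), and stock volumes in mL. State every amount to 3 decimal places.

Scale factor relative to 1 L: 4.05.
ammonium chloride: V = C2·V2/C1 = 49 mM × 4050 mL ÷ 1720 mM = 115.378 mL
calcium chloride: dilute stock: 3.88 mM × 4050 mL ÷ 180 mM = 87.300 mL
sodium bicarbonate: 2.02 g/L × 4.05 L = 8.181 g

ammonium chloride 115.378 mL; calcium chloride 87.300 mL; sodium bicarbonate 8.181 g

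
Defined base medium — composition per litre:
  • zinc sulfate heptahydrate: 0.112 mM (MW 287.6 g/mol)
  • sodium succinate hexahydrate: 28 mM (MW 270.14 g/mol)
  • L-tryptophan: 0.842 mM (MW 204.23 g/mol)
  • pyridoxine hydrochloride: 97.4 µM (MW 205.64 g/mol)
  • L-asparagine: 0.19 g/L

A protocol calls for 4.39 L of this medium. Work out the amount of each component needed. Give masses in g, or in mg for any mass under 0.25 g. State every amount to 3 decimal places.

zinc sulfate heptahydrate 141.407 mg; sodium succinate hexahydrate 33.206 g; L-tryptophan 0.755 g; pyridoxine hydrochloride 87.929 mg; L-asparagine 0.834 g

Working volume: 4.39 L.
zinc sulfate heptahydrate: 0.112 mmol/L × 287.6 mg/mmol × 4.39 L = 141.407 mg
sodium succinate hexahydrate: 28 mmol/L × 270.14 g/mol × 4.39 L ÷ 1000 = 33.206 g
L-tryptophan: 0.842 mmol/L × 204.23 g/mol × 4.39 L ÷ 1000 = 0.755 g
pyridoxine hydrochloride: 97.4 µmol/L × 205.64 g/mol × 4.39 L ÷ 1000 = 87.929 mg
L-asparagine: 0.19 g/L × 4.39 L = 0.834 g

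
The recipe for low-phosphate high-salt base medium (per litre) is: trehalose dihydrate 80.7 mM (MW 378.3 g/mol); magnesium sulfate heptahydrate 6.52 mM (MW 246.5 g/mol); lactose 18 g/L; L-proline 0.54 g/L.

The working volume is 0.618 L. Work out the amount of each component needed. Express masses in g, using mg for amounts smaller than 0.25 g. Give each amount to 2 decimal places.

Scale factor relative to 1 L: 0.618.
trehalose dihydrate: 80.7 mmol/L × 378.3 g/mol × 0.618 L ÷ 1000 = 18.87 g
magnesium sulfate heptahydrate: 6.52 mmol/L × 246.5 g/mol × 0.618 L ÷ 1000 = 0.99 g
lactose: 18 g/L × 0.618 L = 11.12 g
L-proline: 0.54 g/L × 0.618 L = 0.33 g

trehalose dihydrate 18.87 g; magnesium sulfate heptahydrate 0.99 g; lactose 11.12 g; L-proline 0.33 g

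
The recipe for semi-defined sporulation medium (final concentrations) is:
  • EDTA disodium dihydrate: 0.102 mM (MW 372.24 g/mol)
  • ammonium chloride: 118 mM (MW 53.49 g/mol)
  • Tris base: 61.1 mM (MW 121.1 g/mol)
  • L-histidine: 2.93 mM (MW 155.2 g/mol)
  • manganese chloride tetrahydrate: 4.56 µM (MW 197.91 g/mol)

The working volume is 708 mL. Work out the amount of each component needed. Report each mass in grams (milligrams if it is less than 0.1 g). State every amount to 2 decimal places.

Working volume: 708 mL = 0.708 L.
EDTA disodium dihydrate: 0.102 mmol/L × 372.24 mg/mmol × 0.708 L = 26.88 mg
ammonium chloride: 118 mmol/L × 53.49 g/mol × 0.708 L ÷ 1000 = 4.47 g
Tris base: 61.1 mmol/L × 121.1 g/mol × 0.708 L ÷ 1000 = 5.24 g
L-histidine: 2.93 mmol/L × 155.2 g/mol × 0.708 L ÷ 1000 = 0.32 g
manganese chloride tetrahydrate: 4.56 µmol/L × 197.91 g/mol × 0.708 L ÷ 1000 = 0.64 mg

EDTA disodium dihydrate 26.88 mg; ammonium chloride 4.47 g; Tris base 5.24 g; L-histidine 0.32 g; manganese chloride tetrahydrate 0.64 mg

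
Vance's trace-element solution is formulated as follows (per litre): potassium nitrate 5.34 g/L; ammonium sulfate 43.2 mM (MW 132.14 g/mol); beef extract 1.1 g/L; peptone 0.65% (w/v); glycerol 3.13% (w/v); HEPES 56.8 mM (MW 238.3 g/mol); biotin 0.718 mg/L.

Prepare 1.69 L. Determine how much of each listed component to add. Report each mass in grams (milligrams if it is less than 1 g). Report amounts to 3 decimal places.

Working volume: 1.69 L.
potassium nitrate: 5.34 g/L × 1.69 L = 9.025 g
ammonium sulfate: 43.2 mmol/L × 132.14 g/mol × 1.69 L ÷ 1000 = 9.647 g
beef extract: 1.1 g/L × 1.69 L = 1.859 g
peptone: 0.65% w/v = 6.5 g/L → 6.5 × 1.69 L = 10.985 g
glycerol: 3.13% w/v = 31.3 g/L → 31.3 × 1.69 L = 52.897 g
HEPES: 56.8 mmol/L × 238.3 g/mol × 1.69 L ÷ 1000 = 22.875 g
biotin: 0.718 mg/L × 1.69 L = 1.213 mg

potassium nitrate 9.025 g; ammonium sulfate 9.647 g; beef extract 1.859 g; peptone 10.985 g; glycerol 52.897 g; HEPES 22.875 g; biotin 1.213 mg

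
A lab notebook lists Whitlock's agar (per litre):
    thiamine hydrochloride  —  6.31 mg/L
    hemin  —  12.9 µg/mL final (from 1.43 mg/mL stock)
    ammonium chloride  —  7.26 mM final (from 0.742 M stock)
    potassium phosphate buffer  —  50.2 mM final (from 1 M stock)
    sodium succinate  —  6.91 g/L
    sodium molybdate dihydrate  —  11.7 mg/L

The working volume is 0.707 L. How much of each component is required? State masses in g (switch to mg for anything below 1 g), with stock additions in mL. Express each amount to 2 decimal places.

thiamine hydrochloride 4.46 mg; hemin 6.38 mL; ammonium chloride 6.92 mL; potassium phosphate buffer 35.49 mL; sodium succinate 4.89 g; sodium molybdate dihydrate 8.27 mg

Scale factor relative to 1 L: 0.707.
thiamine hydrochloride: 6.31 mg/L × 0.707 L = 4.46 mg
hemin: V = C2·V2/C1 = 12.9 µg/mL × 707 mL ÷ 1430 µg/mL = 6.38 mL
ammonium chloride: dilute stock: 7.26 mM × 707 mL ÷ 742 mM = 6.92 mL
potassium phosphate buffer: dilute stock: 50.2 mM × 707 mL ÷ 1000 mM = 35.49 mL
sodium succinate: 6.91 g/L × 0.707 L = 4.89 g
sodium molybdate dihydrate: 11.7 mg/L × 0.707 L = 8.27 mg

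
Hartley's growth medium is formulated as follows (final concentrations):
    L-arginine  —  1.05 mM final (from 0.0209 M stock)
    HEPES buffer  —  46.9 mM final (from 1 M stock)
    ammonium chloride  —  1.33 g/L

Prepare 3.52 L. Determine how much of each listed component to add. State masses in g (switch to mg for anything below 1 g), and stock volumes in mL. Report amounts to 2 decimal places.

Working volume: 3.52 L.
L-arginine: dilute stock: 1.05 mM × 3520 mL ÷ 20.9 mM = 176.84 mL
HEPES buffer: V = C2·V2/C1 = 46.9 mM × 3520 mL ÷ 1000 mM = 165.09 mL
ammonium chloride: 1.33 g/L × 3.52 L = 4.68 g

L-arginine 176.84 mL; HEPES buffer 165.09 mL; ammonium chloride 4.68 g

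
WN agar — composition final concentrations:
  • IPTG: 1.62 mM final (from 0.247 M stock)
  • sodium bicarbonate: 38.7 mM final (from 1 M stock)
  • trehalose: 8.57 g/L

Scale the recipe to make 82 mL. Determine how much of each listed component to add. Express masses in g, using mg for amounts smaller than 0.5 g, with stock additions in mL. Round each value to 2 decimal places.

IPTG 0.54 mL; sodium bicarbonate 3.17 mL; trehalose 0.70 g

Target volume = 82 mL = 0.082 L.
IPTG: V = C2·V2/C1 = 1.62 mM × 82 mL ÷ 247 mM = 0.54 mL
sodium bicarbonate: V = C2·V2/C1 = 38.7 mM × 82 mL ÷ 1000 mM = 3.17 mL
trehalose: 8.57 g/L × 0.082 L = 0.70 g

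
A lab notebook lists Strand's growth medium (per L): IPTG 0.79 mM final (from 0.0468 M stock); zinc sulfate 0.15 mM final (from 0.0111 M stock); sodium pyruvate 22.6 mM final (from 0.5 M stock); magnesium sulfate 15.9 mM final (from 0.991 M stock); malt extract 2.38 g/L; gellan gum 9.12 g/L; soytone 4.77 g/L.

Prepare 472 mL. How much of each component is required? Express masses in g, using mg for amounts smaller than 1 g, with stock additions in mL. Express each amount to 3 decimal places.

IPTG 7.968 mL; zinc sulfate 6.378 mL; sodium pyruvate 21.334 mL; magnesium sulfate 7.573 mL; malt extract 1.123 g; gellan gum 4.305 g; soytone 2.251 g

Target volume = 472 mL = 0.472 L.
IPTG: dilute stock: 0.79 mM × 472 mL ÷ 46.8 mM = 7.968 mL
zinc sulfate: C1V1 = C2V2 → 0.15 mM × 472 mL ÷ 11.1 mM = 6.378 mL
sodium pyruvate: C1V1 = C2V2 → 22.6 mM × 472 mL ÷ 500 mM = 21.334 mL
magnesium sulfate: C1V1 = C2V2 → 15.9 mM × 472 mL ÷ 991 mM = 7.573 mL
malt extract: 2.38 g/L × 0.472 L = 1.123 g
gellan gum: 9.12 g/L × 0.472 L = 4.305 g
soytone: 4.77 g/L × 0.472 L = 2.251 g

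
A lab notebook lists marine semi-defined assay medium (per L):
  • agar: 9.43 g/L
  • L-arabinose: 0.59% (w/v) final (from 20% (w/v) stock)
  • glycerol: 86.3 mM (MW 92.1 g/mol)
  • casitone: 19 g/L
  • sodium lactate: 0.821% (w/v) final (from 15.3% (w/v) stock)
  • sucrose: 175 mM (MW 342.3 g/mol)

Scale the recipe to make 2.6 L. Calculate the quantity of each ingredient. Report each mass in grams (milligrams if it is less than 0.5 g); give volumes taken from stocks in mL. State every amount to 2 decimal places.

Scale factor relative to 1 L: 2.6.
agar: 9.43 g/L × 2.6 L = 24.52 g
L-arabinose: C1V1 = C2V2 → 0.59% ÷ 20% × 2600 mL = 76.70 mL
glycerol: 86.3 mmol/L × 92.1 g/mol × 2.6 L ÷ 1000 = 20.67 g
casitone: 19 g/L × 2.6 L = 49.40 g
sodium lactate: dilute stock: 0.821% ÷ 15.3% × 2600 mL = 139.52 mL
sucrose: 175 mmol/L × 342.3 g/mol × 2.6 L ÷ 1000 = 155.75 g

agar 24.52 g; L-arabinose 76.70 mL; glycerol 20.67 g; casitone 49.40 g; sodium lactate 139.52 mL; sucrose 155.75 g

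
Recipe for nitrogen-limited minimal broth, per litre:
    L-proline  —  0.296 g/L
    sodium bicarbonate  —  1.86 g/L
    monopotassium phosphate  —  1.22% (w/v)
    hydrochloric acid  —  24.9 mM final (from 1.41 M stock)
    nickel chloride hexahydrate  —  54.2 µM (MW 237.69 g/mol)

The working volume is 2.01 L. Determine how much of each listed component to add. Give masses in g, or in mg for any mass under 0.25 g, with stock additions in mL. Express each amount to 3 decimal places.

Working volume: 2.01 L.
L-proline: 0.296 g/L × 2.01 L = 0.595 g
sodium bicarbonate: 1.86 g/L × 2.01 L = 3.739 g
monopotassium phosphate: 1.22% w/v = 12.2 g/L → 12.2 × 2.01 L = 24.522 g
hydrochloric acid: C1V1 = C2V2 → 24.9 mM × 2010 mL ÷ 1410 mM = 35.496 mL
nickel chloride hexahydrate: 54.2 µmol/L × 237.69 g/mol × 2.01 L ÷ 1000 = 25.894 mg

L-proline 0.595 g; sodium bicarbonate 3.739 g; monopotassium phosphate 24.522 g; hydrochloric acid 35.496 mL; nickel chloride hexahydrate 25.894 mg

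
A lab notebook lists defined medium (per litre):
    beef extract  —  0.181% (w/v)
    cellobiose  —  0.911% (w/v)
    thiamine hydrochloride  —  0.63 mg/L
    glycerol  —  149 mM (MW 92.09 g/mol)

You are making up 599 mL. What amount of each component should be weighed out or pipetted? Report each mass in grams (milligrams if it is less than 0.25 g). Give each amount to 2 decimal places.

beef extract 1.08 g; cellobiose 5.46 g; thiamine hydrochloride 0.38 mg; glycerol 8.22 g

Scale factor relative to 1 L: 0.599.
beef extract: 0.181 g per 100 mL × 599 mL ÷ 100 = 1.08 g
cellobiose: 0.911 g per 100 mL × 599 mL ÷ 100 = 5.46 g
thiamine hydrochloride: 0.63 mg/L × 0.599 L = 0.38 mg
glycerol: 149 mmol/L × 92.09 g/mol × 0.599 L ÷ 1000 = 8.22 g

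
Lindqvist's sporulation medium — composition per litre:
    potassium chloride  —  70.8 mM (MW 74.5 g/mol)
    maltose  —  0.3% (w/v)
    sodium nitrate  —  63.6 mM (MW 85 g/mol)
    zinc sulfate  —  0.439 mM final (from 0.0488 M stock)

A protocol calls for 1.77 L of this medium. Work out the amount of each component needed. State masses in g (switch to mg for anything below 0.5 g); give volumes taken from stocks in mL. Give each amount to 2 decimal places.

potassium chloride 9.34 g; maltose 5.31 g; sodium nitrate 9.57 g; zinc sulfate 15.92 mL

Working volume: 1.77 L.
potassium chloride: 70.8 mmol/L × 74.5 g/mol × 1.77 L ÷ 1000 = 9.34 g
maltose: 0.3 g per 100 mL × 1770 mL ÷ 100 = 5.31 g
sodium nitrate: 63.6 mmol/L × 85 g/mol × 1.77 L ÷ 1000 = 9.57 g
zinc sulfate: V = C2·V2/C1 = 0.439 mM × 1770 mL ÷ 48.8 mM = 15.92 mL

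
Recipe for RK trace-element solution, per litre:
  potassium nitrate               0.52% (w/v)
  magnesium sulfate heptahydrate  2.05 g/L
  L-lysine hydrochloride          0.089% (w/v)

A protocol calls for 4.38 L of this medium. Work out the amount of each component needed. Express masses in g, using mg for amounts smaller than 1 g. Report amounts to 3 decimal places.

Scale factor relative to 1 L: 4.38.
potassium nitrate: 0.52% w/v = 5.2 g/L → 5.2 × 4.38 L = 22.776 g
magnesium sulfate heptahydrate: 2.05 g/L × 4.38 L = 8.979 g
L-lysine hydrochloride: 0.089% w/v = 0.89 g/L → 0.89 × 4.38 L = 3.898 g

potassium nitrate 22.776 g; magnesium sulfate heptahydrate 8.979 g; L-lysine hydrochloride 3.898 g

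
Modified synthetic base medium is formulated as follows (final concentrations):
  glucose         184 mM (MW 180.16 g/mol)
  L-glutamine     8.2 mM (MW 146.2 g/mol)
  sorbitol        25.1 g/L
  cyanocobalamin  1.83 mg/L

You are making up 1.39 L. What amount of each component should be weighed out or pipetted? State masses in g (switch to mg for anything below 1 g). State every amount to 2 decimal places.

glucose 46.08 g; L-glutamine 1.67 g; sorbitol 34.89 g; cyanocobalamin 2.54 mg

Working volume: 1.39 L.
glucose: 184 mmol/L × 180.16 g/mol × 1.39 L ÷ 1000 = 46.08 g
L-glutamine: 8.2 mmol/L × 146.2 g/mol × 1.39 L ÷ 1000 = 1.67 g
sorbitol: 25.1 g/L × 1.39 L = 34.89 g
cyanocobalamin: 1.83 mg/L × 1.39 L = 2.54 mg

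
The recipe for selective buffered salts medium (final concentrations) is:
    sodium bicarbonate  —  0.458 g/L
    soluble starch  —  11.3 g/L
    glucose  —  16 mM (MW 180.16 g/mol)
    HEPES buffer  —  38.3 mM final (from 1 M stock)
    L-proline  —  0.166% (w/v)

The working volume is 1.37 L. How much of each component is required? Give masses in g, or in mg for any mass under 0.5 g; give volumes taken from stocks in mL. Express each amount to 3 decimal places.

sodium bicarbonate 0.627 g; soluble starch 15.481 g; glucose 3.949 g; HEPES buffer 52.471 mL; L-proline 2.274 g

Scale factor relative to 1 L: 1.37.
sodium bicarbonate: 0.458 g/L × 1.37 L = 0.627 g
soluble starch: 11.3 g/L × 1.37 L = 15.481 g
glucose: 16 mmol/L × 180.16 g/mol × 1.37 L ÷ 1000 = 3.949 g
HEPES buffer: C1V1 = C2V2 → 38.3 mM × 1370 mL ÷ 1000 mM = 52.471 mL
L-proline: 0.166 g per 100 mL × 1370 mL ÷ 100 = 2.274 g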